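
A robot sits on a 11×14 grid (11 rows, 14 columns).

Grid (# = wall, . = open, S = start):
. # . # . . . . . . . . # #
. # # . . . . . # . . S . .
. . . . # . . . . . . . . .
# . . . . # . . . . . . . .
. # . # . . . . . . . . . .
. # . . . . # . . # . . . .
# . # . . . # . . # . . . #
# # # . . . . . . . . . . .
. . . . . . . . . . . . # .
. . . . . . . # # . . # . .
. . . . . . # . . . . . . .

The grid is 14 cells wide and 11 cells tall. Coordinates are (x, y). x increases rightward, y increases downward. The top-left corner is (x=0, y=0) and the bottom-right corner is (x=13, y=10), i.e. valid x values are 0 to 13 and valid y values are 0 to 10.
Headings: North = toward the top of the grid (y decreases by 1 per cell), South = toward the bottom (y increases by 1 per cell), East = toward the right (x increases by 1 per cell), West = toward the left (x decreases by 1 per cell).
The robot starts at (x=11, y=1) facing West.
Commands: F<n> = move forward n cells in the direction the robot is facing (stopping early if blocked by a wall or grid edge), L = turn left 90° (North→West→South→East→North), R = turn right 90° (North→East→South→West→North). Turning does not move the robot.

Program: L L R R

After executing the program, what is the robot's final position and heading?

Answer: Final position: (x=11, y=1), facing West

Derivation:
Start: (x=11, y=1), facing West
  L: turn left, now facing South
  L: turn left, now facing East
  R: turn right, now facing South
  R: turn right, now facing West
Final: (x=11, y=1), facing West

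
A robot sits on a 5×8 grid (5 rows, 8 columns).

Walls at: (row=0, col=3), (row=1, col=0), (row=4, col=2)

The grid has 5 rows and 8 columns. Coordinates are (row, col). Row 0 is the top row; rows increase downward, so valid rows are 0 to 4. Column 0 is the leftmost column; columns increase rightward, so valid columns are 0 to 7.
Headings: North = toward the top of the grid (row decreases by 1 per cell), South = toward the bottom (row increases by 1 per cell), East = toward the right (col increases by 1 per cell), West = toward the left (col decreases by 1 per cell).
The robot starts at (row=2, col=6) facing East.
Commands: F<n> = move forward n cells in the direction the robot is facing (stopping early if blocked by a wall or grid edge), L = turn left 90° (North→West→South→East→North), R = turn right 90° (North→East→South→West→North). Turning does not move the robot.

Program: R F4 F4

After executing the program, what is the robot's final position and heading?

Start: (row=2, col=6), facing East
  R: turn right, now facing South
  F4: move forward 2/4 (blocked), now at (row=4, col=6)
  F4: move forward 0/4 (blocked), now at (row=4, col=6)
Final: (row=4, col=6), facing South

Answer: Final position: (row=4, col=6), facing South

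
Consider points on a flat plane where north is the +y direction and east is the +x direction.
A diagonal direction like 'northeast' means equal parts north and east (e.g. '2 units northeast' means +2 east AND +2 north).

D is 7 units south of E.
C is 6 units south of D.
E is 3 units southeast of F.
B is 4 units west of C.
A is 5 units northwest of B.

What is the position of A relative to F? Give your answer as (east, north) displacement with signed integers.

Answer: A is at (east=-6, north=-11) relative to F.

Derivation:
Place F at the origin (east=0, north=0).
  E is 3 units southeast of F: delta (east=+3, north=-3); E at (east=3, north=-3).
  D is 7 units south of E: delta (east=+0, north=-7); D at (east=3, north=-10).
  C is 6 units south of D: delta (east=+0, north=-6); C at (east=3, north=-16).
  B is 4 units west of C: delta (east=-4, north=+0); B at (east=-1, north=-16).
  A is 5 units northwest of B: delta (east=-5, north=+5); A at (east=-6, north=-11).
Therefore A relative to F: (east=-6, north=-11).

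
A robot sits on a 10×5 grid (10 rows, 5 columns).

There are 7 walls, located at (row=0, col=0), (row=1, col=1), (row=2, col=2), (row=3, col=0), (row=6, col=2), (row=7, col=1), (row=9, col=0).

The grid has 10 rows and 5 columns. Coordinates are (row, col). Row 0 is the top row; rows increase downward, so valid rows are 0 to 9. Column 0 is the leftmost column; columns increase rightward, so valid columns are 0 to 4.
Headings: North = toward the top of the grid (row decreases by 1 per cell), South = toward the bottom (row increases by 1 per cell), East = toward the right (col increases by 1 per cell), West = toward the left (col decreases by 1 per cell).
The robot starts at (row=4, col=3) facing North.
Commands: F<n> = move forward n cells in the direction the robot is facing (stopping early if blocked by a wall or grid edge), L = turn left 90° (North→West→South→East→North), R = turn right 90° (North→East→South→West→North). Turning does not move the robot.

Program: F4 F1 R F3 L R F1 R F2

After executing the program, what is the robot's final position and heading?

Start: (row=4, col=3), facing North
  F4: move forward 4, now at (row=0, col=3)
  F1: move forward 0/1 (blocked), now at (row=0, col=3)
  R: turn right, now facing East
  F3: move forward 1/3 (blocked), now at (row=0, col=4)
  L: turn left, now facing North
  R: turn right, now facing East
  F1: move forward 0/1 (blocked), now at (row=0, col=4)
  R: turn right, now facing South
  F2: move forward 2, now at (row=2, col=4)
Final: (row=2, col=4), facing South

Answer: Final position: (row=2, col=4), facing South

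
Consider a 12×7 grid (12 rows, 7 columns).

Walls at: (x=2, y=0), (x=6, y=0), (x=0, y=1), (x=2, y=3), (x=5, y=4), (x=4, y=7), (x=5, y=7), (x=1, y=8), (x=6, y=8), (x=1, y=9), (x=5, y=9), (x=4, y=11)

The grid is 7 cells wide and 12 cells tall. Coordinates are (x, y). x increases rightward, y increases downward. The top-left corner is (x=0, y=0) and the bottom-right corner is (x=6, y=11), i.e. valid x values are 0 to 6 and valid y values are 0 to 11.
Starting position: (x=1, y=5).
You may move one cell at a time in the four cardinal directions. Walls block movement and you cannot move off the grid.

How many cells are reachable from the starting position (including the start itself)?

Answer: Reachable cells: 72

Derivation:
BFS flood-fill from (x=1, y=5):
  Distance 0: (x=1, y=5)
  Distance 1: (x=1, y=4), (x=0, y=5), (x=2, y=5), (x=1, y=6)
  Distance 2: (x=1, y=3), (x=0, y=4), (x=2, y=4), (x=3, y=5), (x=0, y=6), (x=2, y=6), (x=1, y=7)
  Distance 3: (x=1, y=2), (x=0, y=3), (x=3, y=4), (x=4, y=5), (x=3, y=6), (x=0, y=7), (x=2, y=7)
  Distance 4: (x=1, y=1), (x=0, y=2), (x=2, y=2), (x=3, y=3), (x=4, y=4), (x=5, y=5), (x=4, y=6), (x=3, y=7), (x=0, y=8), (x=2, y=8)
  Distance 5: (x=1, y=0), (x=2, y=1), (x=3, y=2), (x=4, y=3), (x=6, y=5), (x=5, y=6), (x=3, y=8), (x=0, y=9), (x=2, y=9)
  Distance 6: (x=0, y=0), (x=3, y=1), (x=4, y=2), (x=5, y=3), (x=6, y=4), (x=6, y=6), (x=4, y=8), (x=3, y=9), (x=0, y=10), (x=2, y=10)
  Distance 7: (x=3, y=0), (x=4, y=1), (x=5, y=2), (x=6, y=3), (x=6, y=7), (x=5, y=8), (x=4, y=9), (x=1, y=10), (x=3, y=10), (x=0, y=11), (x=2, y=11)
  Distance 8: (x=4, y=0), (x=5, y=1), (x=6, y=2), (x=4, y=10), (x=1, y=11), (x=3, y=11)
  Distance 9: (x=5, y=0), (x=6, y=1), (x=5, y=10)
  Distance 10: (x=6, y=10), (x=5, y=11)
  Distance 11: (x=6, y=9), (x=6, y=11)
Total reachable: 72 (grid has 72 open cells total)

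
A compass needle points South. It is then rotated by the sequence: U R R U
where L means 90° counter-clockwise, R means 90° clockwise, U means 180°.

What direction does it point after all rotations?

Answer: Final heading: North

Derivation:
Start: South
  U (U-turn (180°)) -> North
  R (right (90° clockwise)) -> East
  R (right (90° clockwise)) -> South
  U (U-turn (180°)) -> North
Final: North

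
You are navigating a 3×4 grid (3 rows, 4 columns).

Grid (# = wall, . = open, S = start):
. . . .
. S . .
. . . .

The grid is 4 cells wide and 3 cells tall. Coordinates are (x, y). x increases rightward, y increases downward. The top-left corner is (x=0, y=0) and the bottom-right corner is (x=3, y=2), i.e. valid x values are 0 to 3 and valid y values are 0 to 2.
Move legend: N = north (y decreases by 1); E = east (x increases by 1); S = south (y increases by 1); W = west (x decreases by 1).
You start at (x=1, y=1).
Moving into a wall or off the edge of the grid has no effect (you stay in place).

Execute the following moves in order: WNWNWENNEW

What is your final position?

Start: (x=1, y=1)
  W (west): (x=1, y=1) -> (x=0, y=1)
  N (north): (x=0, y=1) -> (x=0, y=0)
  W (west): blocked, stay at (x=0, y=0)
  N (north): blocked, stay at (x=0, y=0)
  W (west): blocked, stay at (x=0, y=0)
  E (east): (x=0, y=0) -> (x=1, y=0)
  N (north): blocked, stay at (x=1, y=0)
  N (north): blocked, stay at (x=1, y=0)
  E (east): (x=1, y=0) -> (x=2, y=0)
  W (west): (x=2, y=0) -> (x=1, y=0)
Final: (x=1, y=0)

Answer: Final position: (x=1, y=0)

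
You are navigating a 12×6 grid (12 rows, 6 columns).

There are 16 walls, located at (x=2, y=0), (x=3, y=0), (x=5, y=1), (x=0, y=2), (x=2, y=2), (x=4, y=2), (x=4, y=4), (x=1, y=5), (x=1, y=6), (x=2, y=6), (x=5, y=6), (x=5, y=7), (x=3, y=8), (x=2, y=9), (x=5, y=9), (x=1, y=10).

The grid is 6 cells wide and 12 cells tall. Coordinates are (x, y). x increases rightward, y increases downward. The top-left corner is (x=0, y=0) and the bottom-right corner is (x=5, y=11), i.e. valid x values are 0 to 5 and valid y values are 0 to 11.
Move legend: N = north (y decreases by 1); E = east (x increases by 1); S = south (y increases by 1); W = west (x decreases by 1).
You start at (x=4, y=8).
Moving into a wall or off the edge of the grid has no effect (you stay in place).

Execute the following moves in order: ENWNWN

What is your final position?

Start: (x=4, y=8)
  E (east): (x=4, y=8) -> (x=5, y=8)
  N (north): blocked, stay at (x=5, y=8)
  W (west): (x=5, y=8) -> (x=4, y=8)
  N (north): (x=4, y=8) -> (x=4, y=7)
  W (west): (x=4, y=7) -> (x=3, y=7)
  N (north): (x=3, y=7) -> (x=3, y=6)
Final: (x=3, y=6)

Answer: Final position: (x=3, y=6)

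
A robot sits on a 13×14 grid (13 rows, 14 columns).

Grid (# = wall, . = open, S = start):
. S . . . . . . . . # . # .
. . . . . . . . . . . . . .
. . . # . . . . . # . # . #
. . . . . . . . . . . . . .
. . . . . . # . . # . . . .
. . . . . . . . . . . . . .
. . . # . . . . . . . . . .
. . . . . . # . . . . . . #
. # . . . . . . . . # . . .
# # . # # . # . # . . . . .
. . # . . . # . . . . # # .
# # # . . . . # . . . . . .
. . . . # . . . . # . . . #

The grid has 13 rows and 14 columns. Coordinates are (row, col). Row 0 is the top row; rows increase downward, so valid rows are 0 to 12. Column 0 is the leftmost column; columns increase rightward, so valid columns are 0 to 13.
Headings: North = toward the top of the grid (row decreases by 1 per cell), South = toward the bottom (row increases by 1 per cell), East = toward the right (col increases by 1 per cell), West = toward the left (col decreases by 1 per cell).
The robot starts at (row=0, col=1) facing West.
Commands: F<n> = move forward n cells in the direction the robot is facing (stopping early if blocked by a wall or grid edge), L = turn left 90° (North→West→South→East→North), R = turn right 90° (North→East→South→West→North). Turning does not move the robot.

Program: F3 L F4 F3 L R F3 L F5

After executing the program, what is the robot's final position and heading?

Start: (row=0, col=1), facing West
  F3: move forward 1/3 (blocked), now at (row=0, col=0)
  L: turn left, now facing South
  F4: move forward 4, now at (row=4, col=0)
  F3: move forward 3, now at (row=7, col=0)
  L: turn left, now facing East
  R: turn right, now facing South
  F3: move forward 1/3 (blocked), now at (row=8, col=0)
  L: turn left, now facing East
  F5: move forward 0/5 (blocked), now at (row=8, col=0)
Final: (row=8, col=0), facing East

Answer: Final position: (row=8, col=0), facing East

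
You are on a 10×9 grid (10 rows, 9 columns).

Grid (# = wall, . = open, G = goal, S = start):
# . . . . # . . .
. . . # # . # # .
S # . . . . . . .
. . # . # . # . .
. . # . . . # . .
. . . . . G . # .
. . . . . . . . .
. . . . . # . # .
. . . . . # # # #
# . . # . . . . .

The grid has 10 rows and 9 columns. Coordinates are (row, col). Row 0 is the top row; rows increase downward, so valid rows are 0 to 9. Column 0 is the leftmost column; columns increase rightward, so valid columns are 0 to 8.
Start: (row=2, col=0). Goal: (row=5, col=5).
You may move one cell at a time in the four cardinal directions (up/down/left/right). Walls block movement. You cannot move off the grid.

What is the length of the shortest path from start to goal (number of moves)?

Answer: Shortest path length: 8

Derivation:
BFS from (row=2, col=0) until reaching (row=5, col=5):
  Distance 0: (row=2, col=0)
  Distance 1: (row=1, col=0), (row=3, col=0)
  Distance 2: (row=1, col=1), (row=3, col=1), (row=4, col=0)
  Distance 3: (row=0, col=1), (row=1, col=2), (row=4, col=1), (row=5, col=0)
  Distance 4: (row=0, col=2), (row=2, col=2), (row=5, col=1), (row=6, col=0)
  Distance 5: (row=0, col=3), (row=2, col=3), (row=5, col=2), (row=6, col=1), (row=7, col=0)
  Distance 6: (row=0, col=4), (row=2, col=4), (row=3, col=3), (row=5, col=3), (row=6, col=2), (row=7, col=1), (row=8, col=0)
  Distance 7: (row=2, col=5), (row=4, col=3), (row=5, col=4), (row=6, col=3), (row=7, col=2), (row=8, col=1)
  Distance 8: (row=1, col=5), (row=2, col=6), (row=3, col=5), (row=4, col=4), (row=5, col=5), (row=6, col=4), (row=7, col=3), (row=8, col=2), (row=9, col=1)  <- goal reached here
One shortest path (8 moves): (row=2, col=0) -> (row=3, col=0) -> (row=3, col=1) -> (row=4, col=1) -> (row=5, col=1) -> (row=5, col=2) -> (row=5, col=3) -> (row=5, col=4) -> (row=5, col=5)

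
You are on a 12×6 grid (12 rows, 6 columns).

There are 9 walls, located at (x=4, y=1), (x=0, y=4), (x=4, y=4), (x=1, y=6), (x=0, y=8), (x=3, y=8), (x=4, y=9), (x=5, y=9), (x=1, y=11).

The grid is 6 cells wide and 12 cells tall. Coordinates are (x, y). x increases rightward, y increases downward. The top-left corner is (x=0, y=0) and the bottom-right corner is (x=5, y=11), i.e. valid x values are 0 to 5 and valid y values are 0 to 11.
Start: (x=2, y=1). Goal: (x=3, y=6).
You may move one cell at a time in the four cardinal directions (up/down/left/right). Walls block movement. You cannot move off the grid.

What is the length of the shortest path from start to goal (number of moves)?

Answer: Shortest path length: 6

Derivation:
BFS from (x=2, y=1) until reaching (x=3, y=6):
  Distance 0: (x=2, y=1)
  Distance 1: (x=2, y=0), (x=1, y=1), (x=3, y=1), (x=2, y=2)
  Distance 2: (x=1, y=0), (x=3, y=0), (x=0, y=1), (x=1, y=2), (x=3, y=2), (x=2, y=3)
  Distance 3: (x=0, y=0), (x=4, y=0), (x=0, y=2), (x=4, y=2), (x=1, y=3), (x=3, y=3), (x=2, y=4)
  Distance 4: (x=5, y=0), (x=5, y=2), (x=0, y=3), (x=4, y=3), (x=1, y=4), (x=3, y=4), (x=2, y=5)
  Distance 5: (x=5, y=1), (x=5, y=3), (x=1, y=5), (x=3, y=5), (x=2, y=6)
  Distance 6: (x=5, y=4), (x=0, y=5), (x=4, y=5), (x=3, y=6), (x=2, y=7)  <- goal reached here
One shortest path (6 moves): (x=2, y=1) -> (x=3, y=1) -> (x=3, y=2) -> (x=3, y=3) -> (x=3, y=4) -> (x=3, y=5) -> (x=3, y=6)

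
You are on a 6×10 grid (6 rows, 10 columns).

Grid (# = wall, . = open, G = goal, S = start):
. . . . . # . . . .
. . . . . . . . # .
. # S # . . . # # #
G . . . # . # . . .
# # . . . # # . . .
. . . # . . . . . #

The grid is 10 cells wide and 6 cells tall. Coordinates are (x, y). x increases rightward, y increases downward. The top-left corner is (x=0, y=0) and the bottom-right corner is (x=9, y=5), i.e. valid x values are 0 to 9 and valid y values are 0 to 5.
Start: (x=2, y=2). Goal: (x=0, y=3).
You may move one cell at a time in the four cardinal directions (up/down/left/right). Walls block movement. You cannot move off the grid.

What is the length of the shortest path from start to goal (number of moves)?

Answer: Shortest path length: 3

Derivation:
BFS from (x=2, y=2) until reaching (x=0, y=3):
  Distance 0: (x=2, y=2)
  Distance 1: (x=2, y=1), (x=2, y=3)
  Distance 2: (x=2, y=0), (x=1, y=1), (x=3, y=1), (x=1, y=3), (x=3, y=3), (x=2, y=4)
  Distance 3: (x=1, y=0), (x=3, y=0), (x=0, y=1), (x=4, y=1), (x=0, y=3), (x=3, y=4), (x=2, y=5)  <- goal reached here
One shortest path (3 moves): (x=2, y=2) -> (x=2, y=3) -> (x=1, y=3) -> (x=0, y=3)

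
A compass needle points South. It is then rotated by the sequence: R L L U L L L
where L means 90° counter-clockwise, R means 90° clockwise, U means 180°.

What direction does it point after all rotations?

Start: South
  R (right (90° clockwise)) -> West
  L (left (90° counter-clockwise)) -> South
  L (left (90° counter-clockwise)) -> East
  U (U-turn (180°)) -> West
  L (left (90° counter-clockwise)) -> South
  L (left (90° counter-clockwise)) -> East
  L (left (90° counter-clockwise)) -> North
Final: North

Answer: Final heading: North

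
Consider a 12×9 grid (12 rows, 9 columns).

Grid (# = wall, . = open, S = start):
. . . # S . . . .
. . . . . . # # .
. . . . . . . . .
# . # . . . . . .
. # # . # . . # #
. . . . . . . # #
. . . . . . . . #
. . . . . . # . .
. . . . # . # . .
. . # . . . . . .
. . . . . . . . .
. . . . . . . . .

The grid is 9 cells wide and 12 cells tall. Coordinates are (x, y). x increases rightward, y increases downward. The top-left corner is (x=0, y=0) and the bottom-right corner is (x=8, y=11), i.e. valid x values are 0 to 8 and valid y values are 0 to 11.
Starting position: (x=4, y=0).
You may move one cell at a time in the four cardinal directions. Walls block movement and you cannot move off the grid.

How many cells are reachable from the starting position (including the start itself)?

Answer: Reachable cells: 91

Derivation:
BFS flood-fill from (x=4, y=0):
  Distance 0: (x=4, y=0)
  Distance 1: (x=5, y=0), (x=4, y=1)
  Distance 2: (x=6, y=0), (x=3, y=1), (x=5, y=1), (x=4, y=2)
  Distance 3: (x=7, y=0), (x=2, y=1), (x=3, y=2), (x=5, y=2), (x=4, y=3)
  Distance 4: (x=2, y=0), (x=8, y=0), (x=1, y=1), (x=2, y=2), (x=6, y=2), (x=3, y=3), (x=5, y=3)
  Distance 5: (x=1, y=0), (x=0, y=1), (x=8, y=1), (x=1, y=2), (x=7, y=2), (x=6, y=3), (x=3, y=4), (x=5, y=4)
  Distance 6: (x=0, y=0), (x=0, y=2), (x=8, y=2), (x=1, y=3), (x=7, y=3), (x=6, y=4), (x=3, y=5), (x=5, y=5)
  Distance 7: (x=8, y=3), (x=2, y=5), (x=4, y=5), (x=6, y=5), (x=3, y=6), (x=5, y=6)
  Distance 8: (x=1, y=5), (x=2, y=6), (x=4, y=6), (x=6, y=6), (x=3, y=7), (x=5, y=7)
  Distance 9: (x=0, y=5), (x=1, y=6), (x=7, y=6), (x=2, y=7), (x=4, y=7), (x=3, y=8), (x=5, y=8)
  Distance 10: (x=0, y=4), (x=0, y=6), (x=1, y=7), (x=7, y=7), (x=2, y=8), (x=3, y=9), (x=5, y=9)
  Distance 11: (x=0, y=7), (x=8, y=7), (x=1, y=8), (x=7, y=8), (x=4, y=9), (x=6, y=9), (x=3, y=10), (x=5, y=10)
  Distance 12: (x=0, y=8), (x=8, y=8), (x=1, y=9), (x=7, y=9), (x=2, y=10), (x=4, y=10), (x=6, y=10), (x=3, y=11), (x=5, y=11)
  Distance 13: (x=0, y=9), (x=8, y=9), (x=1, y=10), (x=7, y=10), (x=2, y=11), (x=4, y=11), (x=6, y=11)
  Distance 14: (x=0, y=10), (x=8, y=10), (x=1, y=11), (x=7, y=11)
  Distance 15: (x=0, y=11), (x=8, y=11)
Total reachable: 91 (grid has 91 open cells total)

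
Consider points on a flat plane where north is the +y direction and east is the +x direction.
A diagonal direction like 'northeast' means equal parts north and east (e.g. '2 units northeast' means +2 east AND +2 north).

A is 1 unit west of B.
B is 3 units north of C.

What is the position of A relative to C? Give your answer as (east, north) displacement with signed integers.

Answer: A is at (east=-1, north=3) relative to C.

Derivation:
Place C at the origin (east=0, north=0).
  B is 3 units north of C: delta (east=+0, north=+3); B at (east=0, north=3).
  A is 1 unit west of B: delta (east=-1, north=+0); A at (east=-1, north=3).
Therefore A relative to C: (east=-1, north=3).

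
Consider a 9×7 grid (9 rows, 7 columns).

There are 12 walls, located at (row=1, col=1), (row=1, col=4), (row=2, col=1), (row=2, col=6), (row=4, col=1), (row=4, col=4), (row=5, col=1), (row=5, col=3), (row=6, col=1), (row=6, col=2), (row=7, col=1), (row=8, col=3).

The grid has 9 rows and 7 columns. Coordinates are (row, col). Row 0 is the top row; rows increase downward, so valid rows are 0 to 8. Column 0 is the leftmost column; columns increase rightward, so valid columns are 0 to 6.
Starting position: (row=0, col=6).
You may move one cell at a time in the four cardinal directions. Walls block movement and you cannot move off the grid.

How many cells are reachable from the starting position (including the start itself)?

Answer: Reachable cells: 51

Derivation:
BFS flood-fill from (row=0, col=6):
  Distance 0: (row=0, col=6)
  Distance 1: (row=0, col=5), (row=1, col=6)
  Distance 2: (row=0, col=4), (row=1, col=5)
  Distance 3: (row=0, col=3), (row=2, col=5)
  Distance 4: (row=0, col=2), (row=1, col=3), (row=2, col=4), (row=3, col=5)
  Distance 5: (row=0, col=1), (row=1, col=2), (row=2, col=3), (row=3, col=4), (row=3, col=6), (row=4, col=5)
  Distance 6: (row=0, col=0), (row=2, col=2), (row=3, col=3), (row=4, col=6), (row=5, col=5)
  Distance 7: (row=1, col=0), (row=3, col=2), (row=4, col=3), (row=5, col=4), (row=5, col=6), (row=6, col=5)
  Distance 8: (row=2, col=0), (row=3, col=1), (row=4, col=2), (row=6, col=4), (row=6, col=6), (row=7, col=5)
  Distance 9: (row=3, col=0), (row=5, col=2), (row=6, col=3), (row=7, col=4), (row=7, col=6), (row=8, col=5)
  Distance 10: (row=4, col=0), (row=7, col=3), (row=8, col=4), (row=8, col=6)
  Distance 11: (row=5, col=0), (row=7, col=2)
  Distance 12: (row=6, col=0), (row=8, col=2)
  Distance 13: (row=7, col=0), (row=8, col=1)
  Distance 14: (row=8, col=0)
Total reachable: 51 (grid has 51 open cells total)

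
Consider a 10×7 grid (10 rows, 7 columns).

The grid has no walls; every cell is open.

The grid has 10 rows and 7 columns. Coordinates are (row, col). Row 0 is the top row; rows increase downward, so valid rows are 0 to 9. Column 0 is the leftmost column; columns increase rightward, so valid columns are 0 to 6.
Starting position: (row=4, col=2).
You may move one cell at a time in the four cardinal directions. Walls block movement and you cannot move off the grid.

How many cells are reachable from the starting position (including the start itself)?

BFS flood-fill from (row=4, col=2):
  Distance 0: (row=4, col=2)
  Distance 1: (row=3, col=2), (row=4, col=1), (row=4, col=3), (row=5, col=2)
  Distance 2: (row=2, col=2), (row=3, col=1), (row=3, col=3), (row=4, col=0), (row=4, col=4), (row=5, col=1), (row=5, col=3), (row=6, col=2)
  Distance 3: (row=1, col=2), (row=2, col=1), (row=2, col=3), (row=3, col=0), (row=3, col=4), (row=4, col=5), (row=5, col=0), (row=5, col=4), (row=6, col=1), (row=6, col=3), (row=7, col=2)
  Distance 4: (row=0, col=2), (row=1, col=1), (row=1, col=3), (row=2, col=0), (row=2, col=4), (row=3, col=5), (row=4, col=6), (row=5, col=5), (row=6, col=0), (row=6, col=4), (row=7, col=1), (row=7, col=3), (row=8, col=2)
  Distance 5: (row=0, col=1), (row=0, col=3), (row=1, col=0), (row=1, col=4), (row=2, col=5), (row=3, col=6), (row=5, col=6), (row=6, col=5), (row=7, col=0), (row=7, col=4), (row=8, col=1), (row=8, col=3), (row=9, col=2)
  Distance 6: (row=0, col=0), (row=0, col=4), (row=1, col=5), (row=2, col=6), (row=6, col=6), (row=7, col=5), (row=8, col=0), (row=8, col=4), (row=9, col=1), (row=9, col=3)
  Distance 7: (row=0, col=5), (row=1, col=6), (row=7, col=6), (row=8, col=5), (row=9, col=0), (row=9, col=4)
  Distance 8: (row=0, col=6), (row=8, col=6), (row=9, col=5)
  Distance 9: (row=9, col=6)
Total reachable: 70 (grid has 70 open cells total)

Answer: Reachable cells: 70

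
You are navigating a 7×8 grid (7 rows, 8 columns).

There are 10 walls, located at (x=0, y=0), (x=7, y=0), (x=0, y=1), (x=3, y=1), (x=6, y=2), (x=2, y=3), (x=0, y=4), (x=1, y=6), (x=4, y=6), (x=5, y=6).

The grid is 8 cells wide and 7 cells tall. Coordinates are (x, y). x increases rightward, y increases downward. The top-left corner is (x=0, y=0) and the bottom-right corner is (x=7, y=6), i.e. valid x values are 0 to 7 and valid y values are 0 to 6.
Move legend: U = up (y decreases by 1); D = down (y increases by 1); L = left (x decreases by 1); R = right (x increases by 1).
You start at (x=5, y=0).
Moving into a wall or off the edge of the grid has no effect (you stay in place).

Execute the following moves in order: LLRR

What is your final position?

Answer: Final position: (x=5, y=0)

Derivation:
Start: (x=5, y=0)
  L (left): (x=5, y=0) -> (x=4, y=0)
  L (left): (x=4, y=0) -> (x=3, y=0)
  R (right): (x=3, y=0) -> (x=4, y=0)
  R (right): (x=4, y=0) -> (x=5, y=0)
Final: (x=5, y=0)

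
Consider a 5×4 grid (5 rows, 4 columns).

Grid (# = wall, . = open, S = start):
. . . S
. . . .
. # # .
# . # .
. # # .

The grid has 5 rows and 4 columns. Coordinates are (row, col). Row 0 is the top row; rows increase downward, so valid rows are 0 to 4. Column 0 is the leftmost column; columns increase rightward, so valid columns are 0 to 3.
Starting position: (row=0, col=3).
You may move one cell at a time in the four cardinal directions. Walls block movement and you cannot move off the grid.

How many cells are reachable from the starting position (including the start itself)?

BFS flood-fill from (row=0, col=3):
  Distance 0: (row=0, col=3)
  Distance 1: (row=0, col=2), (row=1, col=3)
  Distance 2: (row=0, col=1), (row=1, col=2), (row=2, col=3)
  Distance 3: (row=0, col=0), (row=1, col=1), (row=3, col=3)
  Distance 4: (row=1, col=0), (row=4, col=3)
  Distance 5: (row=2, col=0)
Total reachable: 12 (grid has 14 open cells total)

Answer: Reachable cells: 12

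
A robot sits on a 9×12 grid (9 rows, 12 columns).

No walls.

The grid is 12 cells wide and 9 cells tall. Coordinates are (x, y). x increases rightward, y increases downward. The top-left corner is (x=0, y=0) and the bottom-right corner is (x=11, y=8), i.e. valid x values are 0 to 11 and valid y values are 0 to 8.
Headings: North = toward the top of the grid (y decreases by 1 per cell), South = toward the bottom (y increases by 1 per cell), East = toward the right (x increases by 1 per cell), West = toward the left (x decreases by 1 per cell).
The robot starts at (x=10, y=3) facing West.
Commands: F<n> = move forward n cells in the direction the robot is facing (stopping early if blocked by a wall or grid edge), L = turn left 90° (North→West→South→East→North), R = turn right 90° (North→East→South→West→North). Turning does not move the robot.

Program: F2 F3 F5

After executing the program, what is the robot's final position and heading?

Answer: Final position: (x=0, y=3), facing West

Derivation:
Start: (x=10, y=3), facing West
  F2: move forward 2, now at (x=8, y=3)
  F3: move forward 3, now at (x=5, y=3)
  F5: move forward 5, now at (x=0, y=3)
Final: (x=0, y=3), facing West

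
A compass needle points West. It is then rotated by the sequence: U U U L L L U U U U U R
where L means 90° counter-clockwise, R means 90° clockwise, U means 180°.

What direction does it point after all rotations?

Answer: Final heading: East

Derivation:
Start: West
  U (U-turn (180°)) -> East
  U (U-turn (180°)) -> West
  U (U-turn (180°)) -> East
  L (left (90° counter-clockwise)) -> North
  L (left (90° counter-clockwise)) -> West
  L (left (90° counter-clockwise)) -> South
  U (U-turn (180°)) -> North
  U (U-turn (180°)) -> South
  U (U-turn (180°)) -> North
  U (U-turn (180°)) -> South
  U (U-turn (180°)) -> North
  R (right (90° clockwise)) -> East
Final: East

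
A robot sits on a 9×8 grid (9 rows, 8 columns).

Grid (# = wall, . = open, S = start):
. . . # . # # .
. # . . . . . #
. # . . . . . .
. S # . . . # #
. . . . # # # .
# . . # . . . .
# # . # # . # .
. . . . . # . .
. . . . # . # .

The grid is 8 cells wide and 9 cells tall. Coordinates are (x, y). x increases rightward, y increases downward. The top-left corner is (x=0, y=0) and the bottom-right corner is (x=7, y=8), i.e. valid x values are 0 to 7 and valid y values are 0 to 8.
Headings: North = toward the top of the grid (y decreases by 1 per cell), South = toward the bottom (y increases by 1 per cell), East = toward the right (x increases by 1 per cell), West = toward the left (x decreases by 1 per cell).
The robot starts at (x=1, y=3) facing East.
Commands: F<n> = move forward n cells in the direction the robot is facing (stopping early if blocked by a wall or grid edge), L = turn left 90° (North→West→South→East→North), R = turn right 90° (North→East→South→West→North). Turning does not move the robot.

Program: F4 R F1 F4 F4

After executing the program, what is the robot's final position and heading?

Answer: Final position: (x=1, y=5), facing South

Derivation:
Start: (x=1, y=3), facing East
  F4: move forward 0/4 (blocked), now at (x=1, y=3)
  R: turn right, now facing South
  F1: move forward 1, now at (x=1, y=4)
  F4: move forward 1/4 (blocked), now at (x=1, y=5)
  F4: move forward 0/4 (blocked), now at (x=1, y=5)
Final: (x=1, y=5), facing South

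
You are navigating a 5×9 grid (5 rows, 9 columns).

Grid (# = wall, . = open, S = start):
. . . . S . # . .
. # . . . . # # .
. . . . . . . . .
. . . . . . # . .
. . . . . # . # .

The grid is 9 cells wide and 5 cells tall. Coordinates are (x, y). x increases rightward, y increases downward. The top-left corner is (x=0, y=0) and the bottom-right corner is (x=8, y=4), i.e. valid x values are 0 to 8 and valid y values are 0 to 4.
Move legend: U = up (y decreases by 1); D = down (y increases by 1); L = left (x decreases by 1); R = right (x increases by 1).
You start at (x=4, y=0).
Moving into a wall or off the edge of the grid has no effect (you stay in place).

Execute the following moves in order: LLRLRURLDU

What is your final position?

Start: (x=4, y=0)
  L (left): (x=4, y=0) -> (x=3, y=0)
  L (left): (x=3, y=0) -> (x=2, y=0)
  R (right): (x=2, y=0) -> (x=3, y=0)
  L (left): (x=3, y=0) -> (x=2, y=0)
  R (right): (x=2, y=0) -> (x=3, y=0)
  U (up): blocked, stay at (x=3, y=0)
  R (right): (x=3, y=0) -> (x=4, y=0)
  L (left): (x=4, y=0) -> (x=3, y=0)
  D (down): (x=3, y=0) -> (x=3, y=1)
  U (up): (x=3, y=1) -> (x=3, y=0)
Final: (x=3, y=0)

Answer: Final position: (x=3, y=0)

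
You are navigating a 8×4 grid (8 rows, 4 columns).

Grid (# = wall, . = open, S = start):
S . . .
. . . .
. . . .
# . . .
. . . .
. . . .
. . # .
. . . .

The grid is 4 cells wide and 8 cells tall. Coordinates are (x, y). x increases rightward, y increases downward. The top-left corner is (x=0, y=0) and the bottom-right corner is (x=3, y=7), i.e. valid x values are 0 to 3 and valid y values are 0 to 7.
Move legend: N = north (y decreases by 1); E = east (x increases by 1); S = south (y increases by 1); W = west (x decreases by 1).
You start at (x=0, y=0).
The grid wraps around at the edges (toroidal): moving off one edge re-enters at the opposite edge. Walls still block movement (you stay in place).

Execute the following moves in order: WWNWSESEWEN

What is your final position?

Start: (x=0, y=0)
  W (west): (x=0, y=0) -> (x=3, y=0)
  W (west): (x=3, y=0) -> (x=2, y=0)
  N (north): (x=2, y=0) -> (x=2, y=7)
  W (west): (x=2, y=7) -> (x=1, y=7)
  S (south): (x=1, y=7) -> (x=1, y=0)
  E (east): (x=1, y=0) -> (x=2, y=0)
  S (south): (x=2, y=0) -> (x=2, y=1)
  E (east): (x=2, y=1) -> (x=3, y=1)
  W (west): (x=3, y=1) -> (x=2, y=1)
  E (east): (x=2, y=1) -> (x=3, y=1)
  N (north): (x=3, y=1) -> (x=3, y=0)
Final: (x=3, y=0)

Answer: Final position: (x=3, y=0)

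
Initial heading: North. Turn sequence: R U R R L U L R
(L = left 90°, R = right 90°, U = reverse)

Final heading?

Start: North
  R (right (90° clockwise)) -> East
  U (U-turn (180°)) -> West
  R (right (90° clockwise)) -> North
  R (right (90° clockwise)) -> East
  L (left (90° counter-clockwise)) -> North
  U (U-turn (180°)) -> South
  L (left (90° counter-clockwise)) -> East
  R (right (90° clockwise)) -> South
Final: South

Answer: Final heading: South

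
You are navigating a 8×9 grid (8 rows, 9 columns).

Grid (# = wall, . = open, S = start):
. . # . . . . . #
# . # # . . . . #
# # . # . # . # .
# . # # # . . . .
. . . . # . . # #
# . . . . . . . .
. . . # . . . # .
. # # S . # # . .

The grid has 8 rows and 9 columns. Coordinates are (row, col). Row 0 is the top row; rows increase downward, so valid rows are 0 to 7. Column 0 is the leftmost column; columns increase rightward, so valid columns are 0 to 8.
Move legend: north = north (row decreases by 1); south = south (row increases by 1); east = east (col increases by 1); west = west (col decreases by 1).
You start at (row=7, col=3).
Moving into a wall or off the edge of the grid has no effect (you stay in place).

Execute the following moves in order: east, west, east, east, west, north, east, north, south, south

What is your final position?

Start: (row=7, col=3)
  east (east): (row=7, col=3) -> (row=7, col=4)
  west (west): (row=7, col=4) -> (row=7, col=3)
  east (east): (row=7, col=3) -> (row=7, col=4)
  east (east): blocked, stay at (row=7, col=4)
  west (west): (row=7, col=4) -> (row=7, col=3)
  north (north): blocked, stay at (row=7, col=3)
  east (east): (row=7, col=3) -> (row=7, col=4)
  north (north): (row=7, col=4) -> (row=6, col=4)
  south (south): (row=6, col=4) -> (row=7, col=4)
  south (south): blocked, stay at (row=7, col=4)
Final: (row=7, col=4)

Answer: Final position: (row=7, col=4)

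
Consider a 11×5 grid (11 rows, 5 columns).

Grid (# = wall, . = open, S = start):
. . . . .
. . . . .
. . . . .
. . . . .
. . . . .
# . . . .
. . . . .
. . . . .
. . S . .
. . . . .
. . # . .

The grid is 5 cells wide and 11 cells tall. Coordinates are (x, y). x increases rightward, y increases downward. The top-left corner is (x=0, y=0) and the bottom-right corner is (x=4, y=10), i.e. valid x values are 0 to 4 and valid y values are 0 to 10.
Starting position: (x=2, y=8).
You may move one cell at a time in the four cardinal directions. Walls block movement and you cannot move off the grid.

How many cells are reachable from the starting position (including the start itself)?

Answer: Reachable cells: 53

Derivation:
BFS flood-fill from (x=2, y=8):
  Distance 0: (x=2, y=8)
  Distance 1: (x=2, y=7), (x=1, y=8), (x=3, y=8), (x=2, y=9)
  Distance 2: (x=2, y=6), (x=1, y=7), (x=3, y=7), (x=0, y=8), (x=4, y=8), (x=1, y=9), (x=3, y=9)
  Distance 3: (x=2, y=5), (x=1, y=6), (x=3, y=6), (x=0, y=7), (x=4, y=7), (x=0, y=9), (x=4, y=9), (x=1, y=10), (x=3, y=10)
  Distance 4: (x=2, y=4), (x=1, y=5), (x=3, y=5), (x=0, y=6), (x=4, y=6), (x=0, y=10), (x=4, y=10)
  Distance 5: (x=2, y=3), (x=1, y=4), (x=3, y=4), (x=4, y=5)
  Distance 6: (x=2, y=2), (x=1, y=3), (x=3, y=3), (x=0, y=4), (x=4, y=4)
  Distance 7: (x=2, y=1), (x=1, y=2), (x=3, y=2), (x=0, y=3), (x=4, y=3)
  Distance 8: (x=2, y=0), (x=1, y=1), (x=3, y=1), (x=0, y=2), (x=4, y=2)
  Distance 9: (x=1, y=0), (x=3, y=0), (x=0, y=1), (x=4, y=1)
  Distance 10: (x=0, y=0), (x=4, y=0)
Total reachable: 53 (grid has 53 open cells total)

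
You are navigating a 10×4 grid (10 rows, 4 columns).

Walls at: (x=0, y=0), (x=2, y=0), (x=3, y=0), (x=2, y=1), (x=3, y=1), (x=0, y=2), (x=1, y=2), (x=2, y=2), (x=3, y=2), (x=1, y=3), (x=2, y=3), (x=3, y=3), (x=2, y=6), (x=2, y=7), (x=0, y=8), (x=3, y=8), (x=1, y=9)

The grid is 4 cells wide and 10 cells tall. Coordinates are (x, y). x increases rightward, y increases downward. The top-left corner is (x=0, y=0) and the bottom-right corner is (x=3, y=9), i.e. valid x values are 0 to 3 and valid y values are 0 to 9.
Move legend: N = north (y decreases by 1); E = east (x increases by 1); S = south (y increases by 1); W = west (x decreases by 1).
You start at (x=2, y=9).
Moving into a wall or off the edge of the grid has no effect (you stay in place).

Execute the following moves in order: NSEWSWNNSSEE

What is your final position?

Start: (x=2, y=9)
  N (north): (x=2, y=9) -> (x=2, y=8)
  S (south): (x=2, y=8) -> (x=2, y=9)
  E (east): (x=2, y=9) -> (x=3, y=9)
  W (west): (x=3, y=9) -> (x=2, y=9)
  S (south): blocked, stay at (x=2, y=9)
  W (west): blocked, stay at (x=2, y=9)
  N (north): (x=2, y=9) -> (x=2, y=8)
  N (north): blocked, stay at (x=2, y=8)
  S (south): (x=2, y=8) -> (x=2, y=9)
  S (south): blocked, stay at (x=2, y=9)
  E (east): (x=2, y=9) -> (x=3, y=9)
  E (east): blocked, stay at (x=3, y=9)
Final: (x=3, y=9)

Answer: Final position: (x=3, y=9)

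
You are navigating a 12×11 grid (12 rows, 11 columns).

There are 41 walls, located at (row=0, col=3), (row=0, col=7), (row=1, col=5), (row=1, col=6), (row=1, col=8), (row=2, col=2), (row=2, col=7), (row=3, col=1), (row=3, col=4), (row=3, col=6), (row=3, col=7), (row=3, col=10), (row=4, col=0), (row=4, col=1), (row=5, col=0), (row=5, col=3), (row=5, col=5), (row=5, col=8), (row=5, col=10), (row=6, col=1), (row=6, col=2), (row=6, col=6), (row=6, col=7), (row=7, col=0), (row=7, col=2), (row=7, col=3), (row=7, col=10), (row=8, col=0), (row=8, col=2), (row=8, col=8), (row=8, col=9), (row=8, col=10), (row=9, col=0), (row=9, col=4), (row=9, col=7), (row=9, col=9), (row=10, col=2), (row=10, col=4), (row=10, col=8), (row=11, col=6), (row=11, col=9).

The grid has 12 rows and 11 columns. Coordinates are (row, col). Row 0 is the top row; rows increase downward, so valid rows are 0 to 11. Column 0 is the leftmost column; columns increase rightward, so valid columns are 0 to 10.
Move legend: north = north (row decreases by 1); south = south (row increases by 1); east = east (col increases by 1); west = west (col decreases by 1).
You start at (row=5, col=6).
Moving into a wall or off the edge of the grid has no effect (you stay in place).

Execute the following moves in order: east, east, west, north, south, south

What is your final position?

Answer: Final position: (row=5, col=6)

Derivation:
Start: (row=5, col=6)
  east (east): (row=5, col=6) -> (row=5, col=7)
  east (east): blocked, stay at (row=5, col=7)
  west (west): (row=5, col=7) -> (row=5, col=6)
  north (north): (row=5, col=6) -> (row=4, col=6)
  south (south): (row=4, col=6) -> (row=5, col=6)
  south (south): blocked, stay at (row=5, col=6)
Final: (row=5, col=6)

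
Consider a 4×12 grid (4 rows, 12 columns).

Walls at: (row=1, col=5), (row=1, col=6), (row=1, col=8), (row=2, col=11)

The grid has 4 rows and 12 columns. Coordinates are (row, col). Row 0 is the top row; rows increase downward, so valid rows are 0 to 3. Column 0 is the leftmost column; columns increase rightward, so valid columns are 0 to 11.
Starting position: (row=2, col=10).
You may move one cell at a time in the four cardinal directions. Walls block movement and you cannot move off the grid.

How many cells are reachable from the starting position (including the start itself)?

BFS flood-fill from (row=2, col=10):
  Distance 0: (row=2, col=10)
  Distance 1: (row=1, col=10), (row=2, col=9), (row=3, col=10)
  Distance 2: (row=0, col=10), (row=1, col=9), (row=1, col=11), (row=2, col=8), (row=3, col=9), (row=3, col=11)
  Distance 3: (row=0, col=9), (row=0, col=11), (row=2, col=7), (row=3, col=8)
  Distance 4: (row=0, col=8), (row=1, col=7), (row=2, col=6), (row=3, col=7)
  Distance 5: (row=0, col=7), (row=2, col=5), (row=3, col=6)
  Distance 6: (row=0, col=6), (row=2, col=4), (row=3, col=5)
  Distance 7: (row=0, col=5), (row=1, col=4), (row=2, col=3), (row=3, col=4)
  Distance 8: (row=0, col=4), (row=1, col=3), (row=2, col=2), (row=3, col=3)
  Distance 9: (row=0, col=3), (row=1, col=2), (row=2, col=1), (row=3, col=2)
  Distance 10: (row=0, col=2), (row=1, col=1), (row=2, col=0), (row=3, col=1)
  Distance 11: (row=0, col=1), (row=1, col=0), (row=3, col=0)
  Distance 12: (row=0, col=0)
Total reachable: 44 (grid has 44 open cells total)

Answer: Reachable cells: 44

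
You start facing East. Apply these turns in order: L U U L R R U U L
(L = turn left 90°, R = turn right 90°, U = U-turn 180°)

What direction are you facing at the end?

Answer: Final heading: North

Derivation:
Start: East
  L (left (90° counter-clockwise)) -> North
  U (U-turn (180°)) -> South
  U (U-turn (180°)) -> North
  L (left (90° counter-clockwise)) -> West
  R (right (90° clockwise)) -> North
  R (right (90° clockwise)) -> East
  U (U-turn (180°)) -> West
  U (U-turn (180°)) -> East
  L (left (90° counter-clockwise)) -> North
Final: North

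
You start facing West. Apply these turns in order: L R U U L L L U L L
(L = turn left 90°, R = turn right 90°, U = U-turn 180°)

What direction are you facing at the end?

Start: West
  L (left (90° counter-clockwise)) -> South
  R (right (90° clockwise)) -> West
  U (U-turn (180°)) -> East
  U (U-turn (180°)) -> West
  L (left (90° counter-clockwise)) -> South
  L (left (90° counter-clockwise)) -> East
  L (left (90° counter-clockwise)) -> North
  U (U-turn (180°)) -> South
  L (left (90° counter-clockwise)) -> East
  L (left (90° counter-clockwise)) -> North
Final: North

Answer: Final heading: North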